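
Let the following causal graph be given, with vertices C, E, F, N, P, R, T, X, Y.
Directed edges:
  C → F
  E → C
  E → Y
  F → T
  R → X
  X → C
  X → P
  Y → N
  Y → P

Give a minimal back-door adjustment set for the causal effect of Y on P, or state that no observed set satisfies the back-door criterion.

desc(Y)\{Y}={N,P}; candidates ⊆ {C,E,F,R,T,X}.
∅: Y⊥P given ∅ in G with Y→· removed — back-door holds.

Y→P: minimal back-door set ∅.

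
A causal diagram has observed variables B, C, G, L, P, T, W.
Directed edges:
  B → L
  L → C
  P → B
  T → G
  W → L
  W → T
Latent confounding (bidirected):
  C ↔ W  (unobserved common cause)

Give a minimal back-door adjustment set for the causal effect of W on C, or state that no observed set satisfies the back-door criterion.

desc(W)\{W}={C,G,L,T}; candidates ⊆ {B,P}.
W↔C: latent back-door arc(s) into W.
size 0: {}; under {} W still reaches {C} ∋ C.
size 1: {B}, {P}; under {B} W still reaches {C} ∋ C.
size 2: {B,P}; under {B,P} W still reaches {C} ∋ C.
W↔C cannot be blocked by any observed set — no back-door set.

W→C: no observed back-door set.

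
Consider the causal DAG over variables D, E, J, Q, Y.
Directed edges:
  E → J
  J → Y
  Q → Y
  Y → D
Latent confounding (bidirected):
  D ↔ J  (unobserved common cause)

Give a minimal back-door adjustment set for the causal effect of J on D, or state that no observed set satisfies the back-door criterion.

J→D: no observed back-door set.

desc(J)\{J}={D,Y}; candidates ⊆ {E,Q}.
J↔D: latent back-door arc(s) into J.
size 0: {}; under {} J still reaches {D,E} ∋ D.
size 1: {E}, {Q}; under {E} J still reaches {D} ∋ D.
size 2: {E,Q}; under {E,Q} J still reaches {D} ∋ D.
J↔D cannot be blocked by any observed set — no back-door set.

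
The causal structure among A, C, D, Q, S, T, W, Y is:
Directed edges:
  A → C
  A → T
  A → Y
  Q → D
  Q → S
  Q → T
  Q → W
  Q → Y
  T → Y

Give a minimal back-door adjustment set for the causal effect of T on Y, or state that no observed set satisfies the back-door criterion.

T→Y: minimal back-door set {A, Q}.

desc(T)\{T}={Y}; candidates ⊆ {A,C,D,Q,S,W}.
size 0: {}; under {} T still reaches {A,C,D,Q,S,W,Y} ∋ Y.
size 1: {A}, {C}, {D} …(+3); under {A} T still reaches {D,Q,S,W,Y} ∋ Y.
{A,Q}: T⊥Y given {A,Q} in G with T→· removed — back-door holds.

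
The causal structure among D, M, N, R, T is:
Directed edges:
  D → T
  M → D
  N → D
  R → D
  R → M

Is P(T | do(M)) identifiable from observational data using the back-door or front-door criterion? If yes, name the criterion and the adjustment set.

P(T|do(M)): backdoor, adjust for {R}.

desc(M)\{M}={D,T}; candidates ⊆ {N,R}.
size 0: {}; under {} M still reaches {D,R,T} ∋ T.
{R}: M⊥T given {R} in G with M→· removed — back-door holds.
P(T|do(M)) = Σ_{R} P(T|M,R)·P(R).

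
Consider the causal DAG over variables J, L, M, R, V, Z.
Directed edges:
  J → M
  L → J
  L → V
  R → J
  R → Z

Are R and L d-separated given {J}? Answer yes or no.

No — R and L are d-connected given {J}.

Bayes-Ball from R | {J} reaches {L,V,Z}.
L ∈ reach(R|{J}) ⇒ R ⊥̸ L | {J}.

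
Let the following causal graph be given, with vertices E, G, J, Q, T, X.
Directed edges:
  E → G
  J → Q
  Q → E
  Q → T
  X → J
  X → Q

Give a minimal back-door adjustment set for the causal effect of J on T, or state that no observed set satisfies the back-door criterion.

J→T: minimal back-door set {X}.

desc(J)\{J}={E,G,Q,T}; candidates ⊆ {X}.
size 0: {}; under {} J still reaches {E,G,Q,T,X} ∋ T.
{X}: J⊥T given {X} in G with J→· removed — back-door holds.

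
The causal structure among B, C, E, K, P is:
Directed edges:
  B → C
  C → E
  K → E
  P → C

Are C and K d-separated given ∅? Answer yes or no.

Yes — C ⊥ K | ∅.

Bayes-Ball from C | ∅ reaches {B,E,P}.
K ∉ reach(C|∅) ⇒ C ⊥ K | ∅.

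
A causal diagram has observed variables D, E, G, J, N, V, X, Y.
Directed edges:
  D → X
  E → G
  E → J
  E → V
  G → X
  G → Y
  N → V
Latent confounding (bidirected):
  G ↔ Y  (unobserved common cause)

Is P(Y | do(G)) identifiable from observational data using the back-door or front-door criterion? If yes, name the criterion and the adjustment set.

P(Y|do(G)): not identifiable (no BD/FD set).

desc(G)\{G}={X,Y}; candidates ⊆ {D,E,J,N,V}.
G↔Y: latent back-door arc(s) into G.
size 0: {}; under {} G still reaches {E,J,V,Y} ∋ Y.
size 1: {D}, {E}, {J} …(+2); under {D} G still reaches {E,J,V,Y} ∋ Y.
size 2: {D,E}, {D,J}, {D,N} …(+7); under {D,E} G still reaches {Y} ∋ Y.
G↔Y cannot be blocked by any observed set — no back-door set.
No mediator lies on a directed G→…→Y path.
Neither criterion identifies P(Y|do(G)) in this graph.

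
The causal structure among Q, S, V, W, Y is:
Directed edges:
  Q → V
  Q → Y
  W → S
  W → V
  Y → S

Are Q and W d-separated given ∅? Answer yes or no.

Bayes-Ball from Q | ∅ reaches {S,V,Y}.
W ∉ reach(Q|∅) ⇒ Q ⊥ W | ∅.

Yes — Q ⊥ W | ∅.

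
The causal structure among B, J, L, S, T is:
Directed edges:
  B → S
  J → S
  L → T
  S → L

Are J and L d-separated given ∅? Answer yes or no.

No — J and L are d-connected given ∅.

Bayes-Ball from J | ∅ reaches {L,S,T}.
L ∈ reach(J|∅) ⇒ J ⊥̸ L | ∅.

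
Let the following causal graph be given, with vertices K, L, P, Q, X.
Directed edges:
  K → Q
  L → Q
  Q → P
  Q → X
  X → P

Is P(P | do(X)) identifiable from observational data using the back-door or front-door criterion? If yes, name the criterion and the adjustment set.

desc(X)\{X}={P}; candidates ⊆ {K,L,Q}.
size 0: {}; under {} X still reaches {K,L,P,Q} ∋ P.
{Q}: X⊥P given {Q} in G with X→· removed — back-door holds.
P(P|do(X)) = Σ_{Q} P(P|X,Q)·P(Q).

P(P|do(X)): backdoor, adjust for {Q}.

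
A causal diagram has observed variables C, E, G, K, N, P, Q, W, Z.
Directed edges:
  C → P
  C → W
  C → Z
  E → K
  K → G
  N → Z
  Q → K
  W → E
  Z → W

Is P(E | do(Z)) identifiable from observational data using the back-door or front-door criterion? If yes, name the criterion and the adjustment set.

P(E|do(Z)): backdoor, adjust for {C}.

desc(Z)\{Z}={E,G,K,W}; candidates ⊆ {C,N,P,Q}.
size 0: {}; under {} Z still reaches {C,E,G,K,N,P,W} ∋ E.
{C}: Z⊥E given {C} in G with Z→· removed — back-door holds.
P(E|do(Z)) = Σ_{C} P(E|Z,C)·P(C).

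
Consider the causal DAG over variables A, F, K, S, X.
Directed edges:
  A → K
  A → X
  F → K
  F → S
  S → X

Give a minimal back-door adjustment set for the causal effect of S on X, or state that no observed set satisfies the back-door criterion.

desc(S)\{S}={X}; candidates ⊆ {A,F,K}.
∅: S⊥X given ∅ in G with S→· removed — back-door holds.

S→X: minimal back-door set ∅.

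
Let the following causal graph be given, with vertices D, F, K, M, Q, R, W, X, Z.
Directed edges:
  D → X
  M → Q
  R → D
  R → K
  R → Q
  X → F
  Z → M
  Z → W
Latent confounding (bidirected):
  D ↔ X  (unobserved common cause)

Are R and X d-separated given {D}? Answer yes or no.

No — R and X are d-connected given {D}.

Bayes-Ball from R | {D} reaches {F,K,Q,X}.
X ∈ reach(R|{D}) ⇒ R ⊥̸ X | {D}.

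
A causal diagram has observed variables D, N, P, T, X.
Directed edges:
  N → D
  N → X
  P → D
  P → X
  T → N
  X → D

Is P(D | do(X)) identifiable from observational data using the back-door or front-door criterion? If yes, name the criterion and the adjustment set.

desc(X)\{X}={D}; candidates ⊆ {N,P,T}.
size 0: {}; under {} X still reaches {D,N,P,T} ∋ D.
size 1: {N}, {P}, {T}; under {N} X still reaches {D,P} ∋ D.
{N,P}: X⊥D given {N,P} in G with X→· removed — back-door holds.
P(D|do(X)) = Σ_{N,P} P(D|X,N,P)·P(N,P).

P(D|do(X)): backdoor, adjust for {N, P}.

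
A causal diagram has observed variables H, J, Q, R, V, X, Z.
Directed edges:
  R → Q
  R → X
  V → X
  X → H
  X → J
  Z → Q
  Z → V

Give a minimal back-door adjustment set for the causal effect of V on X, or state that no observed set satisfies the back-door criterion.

V→X: minimal back-door set ∅.

desc(V)\{V}={H,J,X}; candidates ⊆ {Q,R,Z}.
∅: V⊥X given ∅ in G with V→· removed — back-door holds.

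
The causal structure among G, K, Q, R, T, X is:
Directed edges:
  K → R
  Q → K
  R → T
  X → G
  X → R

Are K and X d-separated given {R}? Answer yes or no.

Bayes-Ball from K | {R} reaches {G,Q,X}.
X ∈ reach(K|{R}) ⇒ K ⊥̸ X | {R}.

No — K and X are d-connected given {R}.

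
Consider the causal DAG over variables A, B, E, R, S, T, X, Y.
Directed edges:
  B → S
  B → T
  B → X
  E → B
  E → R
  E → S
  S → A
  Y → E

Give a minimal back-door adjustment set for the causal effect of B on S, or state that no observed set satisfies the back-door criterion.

B→S: minimal back-door set {E}.

desc(B)\{B}={A,S,T,X}; candidates ⊆ {E,R,Y}.
size 0: {}; under {} B still reaches {A,E,R,S,Y} ∋ S.
{E}: B⊥S given {E} in G with B→· removed — back-door holds.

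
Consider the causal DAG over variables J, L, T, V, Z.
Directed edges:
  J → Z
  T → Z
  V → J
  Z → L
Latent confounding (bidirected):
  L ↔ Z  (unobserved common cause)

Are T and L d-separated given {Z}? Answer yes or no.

Bayes-Ball from T | {Z} reaches {J,L,V}.
L ∈ reach(T|{Z}) ⇒ T ⊥̸ L | {Z}.

No — T and L are d-connected given {Z}.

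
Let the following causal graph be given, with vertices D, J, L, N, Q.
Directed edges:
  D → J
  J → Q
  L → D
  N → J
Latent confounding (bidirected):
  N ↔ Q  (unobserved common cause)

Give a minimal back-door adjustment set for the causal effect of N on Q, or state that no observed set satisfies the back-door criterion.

N→Q: no observed back-door set.

desc(N)\{N}={J,Q}; candidates ⊆ {D,L}.
N↔Q: latent back-door arc(s) into N.
size 0: {}; under {} N still reaches {Q} ∋ Q.
size 1: {D}, {L}; under {D} N still reaches {Q} ∋ Q.
size 2: {D,L}; under {D,L} N still reaches {Q} ∋ Q.
N↔Q cannot be blocked by any observed set — no back-door set.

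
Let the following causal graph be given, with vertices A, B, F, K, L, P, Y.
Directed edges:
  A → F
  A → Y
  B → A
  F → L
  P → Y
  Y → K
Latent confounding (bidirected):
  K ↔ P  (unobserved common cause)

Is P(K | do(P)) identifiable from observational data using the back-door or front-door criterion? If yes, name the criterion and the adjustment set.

desc(P)\{P}={K,Y}; candidates ⊆ {A,B,F,L}.
P↔K: latent back-door arc(s) into P.
size 0: {}; under {} P still reaches {K} ∋ K.
size 1: {A}, {B}, {F} …(+1); under {A} P still reaches {K} ∋ K.
size 2: {A,B}, {A,F}, {A,L} …(+3); under {A,B} P still reaches {K} ∋ K.
P↔K cannot be blocked by any observed set — no back-door set.
{Y}: (i) intercepts every directed P→K path; (ii) no back-door P→{Y}; (iii) {P} blocks every back-door {Y}→K. Front-door holds.
P(K|do(P)) = Σ_{Y} P(Y|P) Σ_{P'} P(K|Y,P')P(P').

P(K|do(P)): frontdoor, adjust for {Y}.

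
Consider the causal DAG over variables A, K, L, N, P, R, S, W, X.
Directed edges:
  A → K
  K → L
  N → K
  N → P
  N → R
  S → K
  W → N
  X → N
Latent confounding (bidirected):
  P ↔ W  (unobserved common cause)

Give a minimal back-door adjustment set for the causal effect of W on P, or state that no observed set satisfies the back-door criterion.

desc(W)\{W}={K,L,N,P,R}; candidates ⊆ {A,S,X}.
W↔P: latent back-door arc(s) into W.
size 0: {}; under {} W still reaches {P} ∋ P.
size 1: {A}, {S}, {X}; under {A} W still reaches {P} ∋ P.
size 2: {A,S}, {A,X}, {S,X}; under {A,S} W still reaches {P} ∋ P.
W↔P cannot be blocked by any observed set — no back-door set.

W→P: no observed back-door set.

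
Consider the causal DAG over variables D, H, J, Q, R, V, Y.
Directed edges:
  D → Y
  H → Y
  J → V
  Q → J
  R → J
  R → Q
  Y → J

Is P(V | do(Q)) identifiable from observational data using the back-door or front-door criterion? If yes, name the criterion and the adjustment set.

P(V|do(Q)): backdoor, adjust for {R}.

desc(Q)\{Q}={J,V}; candidates ⊆ {D,H,R,Y}.
size 0: {}; under {} Q still reaches {J,R,V} ∋ V.
{R}: Q⊥V given {R} in G with Q→· removed — back-door holds.
P(V|do(Q)) = Σ_{R} P(V|Q,R)·P(R).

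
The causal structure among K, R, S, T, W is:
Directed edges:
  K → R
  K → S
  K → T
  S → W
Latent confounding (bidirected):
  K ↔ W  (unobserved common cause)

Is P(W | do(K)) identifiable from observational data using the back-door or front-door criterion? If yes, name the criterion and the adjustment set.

P(W|do(K)): frontdoor, adjust for {S}.

desc(K)\{K}={R,S,T,W}; candidates ⊆ {—}.
K↔W: latent back-door arc(s) into K.
size 0: {}; under {} K still reaches {W} ∋ W.
K↔W cannot be blocked by any observed set — no back-door set.
{S}: (i) intercepts every directed K→W path; (ii) no back-door K→{S}; (iii) {K} blocks every back-door {S}→W. Front-door holds.
P(W|do(K)) = Σ_{S} P(S|K) Σ_{K'} P(W|S,K')P(K').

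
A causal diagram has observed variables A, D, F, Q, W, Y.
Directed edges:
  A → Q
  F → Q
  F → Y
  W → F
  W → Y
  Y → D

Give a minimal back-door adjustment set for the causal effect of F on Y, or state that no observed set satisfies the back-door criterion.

F→Y: minimal back-door set {W}.

desc(F)\{F}={D,Q,Y}; candidates ⊆ {A,W}.
size 0: {}; under {} F still reaches {D,W,Y} ∋ Y.
{W}: F⊥Y given {W} in G with F→· removed — back-door holds.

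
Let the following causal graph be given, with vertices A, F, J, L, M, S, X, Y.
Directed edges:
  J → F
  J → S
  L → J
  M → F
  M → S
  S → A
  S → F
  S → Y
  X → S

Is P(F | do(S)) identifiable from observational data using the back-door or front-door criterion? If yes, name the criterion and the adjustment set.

desc(S)\{S}={A,F,Y}; candidates ⊆ {J,L,M,X}.
size 0: {}; under {} S still reaches {F,J,L,M,X} ∋ F.
size 1: {J}, {L}, {M} …(+1); under {J} S still reaches {F,M,X} ∋ F.
{J,M}: S⊥F given {J,M} in G with S→· removed — back-door holds.
P(F|do(S)) = Σ_{J,M} P(F|S,J,M)·P(J,M).

P(F|do(S)): backdoor, adjust for {J, M}.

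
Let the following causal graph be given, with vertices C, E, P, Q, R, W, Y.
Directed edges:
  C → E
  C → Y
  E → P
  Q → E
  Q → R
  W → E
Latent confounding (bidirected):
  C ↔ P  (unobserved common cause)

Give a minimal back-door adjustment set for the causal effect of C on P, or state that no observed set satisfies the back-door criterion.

C→P: no observed back-door set.

desc(C)\{C}={E,P,Y}; candidates ⊆ {Q,R,W}.
C↔P: latent back-door arc(s) into C.
size 0: {}; under {} C still reaches {P} ∋ P.
size 1: {Q}, {R}, {W}; under {Q} C still reaches {P} ∋ P.
size 2: {Q,R}, {Q,W}, {R,W}; under {Q,R} C still reaches {P} ∋ P.
C↔P cannot be blocked by any observed set — no back-door set.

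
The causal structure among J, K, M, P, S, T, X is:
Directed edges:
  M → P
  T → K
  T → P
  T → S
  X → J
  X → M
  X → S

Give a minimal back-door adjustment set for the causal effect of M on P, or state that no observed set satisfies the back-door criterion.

desc(M)\{M}={P}; candidates ⊆ {J,K,S,T,X}.
∅: M⊥P given ∅ in G with M→· removed — back-door holds.

M→P: minimal back-door set ∅.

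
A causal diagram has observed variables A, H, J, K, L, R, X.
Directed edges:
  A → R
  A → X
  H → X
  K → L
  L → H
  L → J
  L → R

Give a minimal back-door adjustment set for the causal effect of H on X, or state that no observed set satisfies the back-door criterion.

desc(H)\{H}={X}; candidates ⊆ {A,J,K,L,R}.
∅: H⊥X given ∅ in G with H→· removed — back-door holds.

H→X: minimal back-door set ∅.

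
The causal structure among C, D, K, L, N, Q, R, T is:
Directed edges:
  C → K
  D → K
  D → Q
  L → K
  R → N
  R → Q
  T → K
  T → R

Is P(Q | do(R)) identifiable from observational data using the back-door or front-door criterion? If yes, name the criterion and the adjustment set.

desc(R)\{R}={N,Q}; candidates ⊆ {C,D,K,L,T}.
∅: R⊥Q given ∅ in G with R→· removed — back-door holds.
P(Q|do(R)) = P(Q|R) — no adjustment needed.

P(Q|do(R)): backdoor, adjust for ∅.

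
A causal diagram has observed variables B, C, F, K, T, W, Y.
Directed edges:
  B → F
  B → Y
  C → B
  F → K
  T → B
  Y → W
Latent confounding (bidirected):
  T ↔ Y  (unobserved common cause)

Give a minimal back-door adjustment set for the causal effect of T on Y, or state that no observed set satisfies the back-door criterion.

desc(T)\{T}={B,F,K,W,Y}; candidates ⊆ {C}.
T↔Y: latent back-door arc(s) into T.
size 0: {}; under {} T still reaches {W,Y} ∋ Y.
size 1: {C}; under {C} T still reaches {W,Y} ∋ Y.
T↔Y cannot be blocked by any observed set — no back-door set.

T→Y: no observed back-door set.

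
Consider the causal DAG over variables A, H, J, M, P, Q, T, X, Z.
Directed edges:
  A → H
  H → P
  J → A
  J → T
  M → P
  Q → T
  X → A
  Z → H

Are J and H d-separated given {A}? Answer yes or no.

Bayes-Ball from J | {A} reaches {T,X}.
H ∉ reach(J|{A}) ⇒ J ⊥ H | {A}.

Yes — J ⊥ H | {A}.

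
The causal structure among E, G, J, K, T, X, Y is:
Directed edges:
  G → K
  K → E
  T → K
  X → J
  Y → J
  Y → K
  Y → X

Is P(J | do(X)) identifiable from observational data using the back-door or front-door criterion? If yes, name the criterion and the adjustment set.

desc(X)\{X}={J}; candidates ⊆ {E,G,K,T,Y}.
size 0: {}; under {} X still reaches {E,J,K,Y} ∋ J.
{Y}: X⊥J given {Y} in G with X→· removed — back-door holds.
P(J|do(X)) = Σ_{Y} P(J|X,Y)·P(Y).

P(J|do(X)): backdoor, adjust for {Y}.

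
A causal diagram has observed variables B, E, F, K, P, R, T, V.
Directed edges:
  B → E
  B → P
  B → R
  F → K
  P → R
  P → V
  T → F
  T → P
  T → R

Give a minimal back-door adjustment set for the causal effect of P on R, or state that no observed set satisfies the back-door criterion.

desc(P)\{P}={R,V}; candidates ⊆ {B,E,F,K,T}.
size 0: {}; under {} P still reaches {B,E,F,K,R,T} ∋ R.
size 1: {B}, {E}, {F} …(+2); under {B} P still reaches {F,K,R,T} ∋ R.
{B,T}: P⊥R given {B,T} in G with P→· removed — back-door holds.

P→R: minimal back-door set {B, T}.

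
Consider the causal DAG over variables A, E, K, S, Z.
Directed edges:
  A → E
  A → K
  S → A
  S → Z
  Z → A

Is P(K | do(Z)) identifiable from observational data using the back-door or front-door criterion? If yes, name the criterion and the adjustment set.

P(K|do(Z)): backdoor, adjust for {S}.

desc(Z)\{Z}={A,E,K}; candidates ⊆ {S}.
size 0: {}; under {} Z still reaches {A,E,K,S} ∋ K.
{S}: Z⊥K given {S} in G with Z→· removed — back-door holds.
P(K|do(Z)) = Σ_{S} P(K|Z,S)·P(S).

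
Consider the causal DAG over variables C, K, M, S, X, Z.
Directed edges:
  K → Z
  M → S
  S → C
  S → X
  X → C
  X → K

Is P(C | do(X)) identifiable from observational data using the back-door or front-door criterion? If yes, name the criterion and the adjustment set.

P(C|do(X)): backdoor, adjust for {S}.

desc(X)\{X}={C,K,Z}; candidates ⊆ {M,S}.
size 0: {}; under {} X still reaches {C,M,S} ∋ C.
{S}: X⊥C given {S} in G with X→· removed — back-door holds.
P(C|do(X)) = Σ_{S} P(C|X,S)·P(S).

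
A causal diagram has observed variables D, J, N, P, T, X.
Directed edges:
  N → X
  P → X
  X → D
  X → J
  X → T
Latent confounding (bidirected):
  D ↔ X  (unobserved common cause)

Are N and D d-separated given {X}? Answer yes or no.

No — N and D are d-connected given {X}.

Bayes-Ball from N | {X} reaches {D,P}.
D ∈ reach(N|{X}) ⇒ N ⊥̸ D | {X}.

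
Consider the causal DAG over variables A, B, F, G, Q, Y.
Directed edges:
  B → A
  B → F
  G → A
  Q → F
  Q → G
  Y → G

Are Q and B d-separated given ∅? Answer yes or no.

Yes — Q ⊥ B | ∅.

Bayes-Ball from Q | ∅ reaches {A,F,G}.
B ∉ reach(Q|∅) ⇒ Q ⊥ B | ∅.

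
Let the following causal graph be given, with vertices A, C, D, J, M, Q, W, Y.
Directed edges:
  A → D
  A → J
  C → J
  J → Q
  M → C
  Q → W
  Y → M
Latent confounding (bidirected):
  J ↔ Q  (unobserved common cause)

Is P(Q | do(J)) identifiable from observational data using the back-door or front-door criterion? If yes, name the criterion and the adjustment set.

desc(J)\{J}={Q,W}; candidates ⊆ {A,C,D,M,Y}.
J↔Q: latent back-door arc(s) into J.
size 0: {}; under {} J still reaches {A,C,D,M,Q,W,Y} ∋ Q.
size 1: {A}, {C}, {D} …(+2); under {A} J still reaches {C,M,Q,W,Y} ∋ Q.
size 2: {A,C}, {A,D}, {A,M} …(+7); under {A,C} J still reaches {Q,W} ∋ Q.
J↔Q cannot be blocked by any observed set — no back-door set.
No mediator lies on a directed J→…→Q path.
Neither criterion identifies P(Q|do(J)) in this graph.

P(Q|do(J)): not identifiable (no BD/FD set).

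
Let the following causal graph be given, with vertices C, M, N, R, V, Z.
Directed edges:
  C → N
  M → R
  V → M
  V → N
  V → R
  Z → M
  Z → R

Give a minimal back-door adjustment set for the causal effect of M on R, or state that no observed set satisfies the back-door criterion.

desc(M)\{M}={R}; candidates ⊆ {C,N,V,Z}.
size 0: {}; under {} M still reaches {N,R,V,Z} ∋ R.
size 1: {C}, {N}, {V} …(+1); under {C} M still reaches {N,R,V,Z} ∋ R.
{V,Z}: M⊥R given {V,Z} in G with M→· removed — back-door holds.

M→R: minimal back-door set {V, Z}.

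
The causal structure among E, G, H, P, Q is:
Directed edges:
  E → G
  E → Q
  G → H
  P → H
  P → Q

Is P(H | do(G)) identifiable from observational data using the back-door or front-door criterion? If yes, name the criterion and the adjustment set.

desc(G)\{G}={H}; candidates ⊆ {E,P,Q}.
∅: G⊥H given ∅ in G with G→· removed — back-door holds.
P(H|do(G)) = P(H|G) — no adjustment needed.

P(H|do(G)): backdoor, adjust for ∅.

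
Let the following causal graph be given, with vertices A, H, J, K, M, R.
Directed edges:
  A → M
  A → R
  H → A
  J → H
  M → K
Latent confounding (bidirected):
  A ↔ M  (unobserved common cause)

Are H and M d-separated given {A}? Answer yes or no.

Bayes-Ball from H | {A} reaches {J,K,M}.
M ∈ reach(H|{A}) ⇒ H ⊥̸ M | {A}.

No — H and M are d-connected given {A}.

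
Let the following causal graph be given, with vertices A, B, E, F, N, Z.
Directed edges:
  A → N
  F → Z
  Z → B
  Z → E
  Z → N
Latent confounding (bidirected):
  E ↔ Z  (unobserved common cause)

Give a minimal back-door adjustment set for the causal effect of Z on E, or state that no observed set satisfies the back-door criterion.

desc(Z)\{Z}={B,E,N}; candidates ⊆ {A,F}.
Z↔E: latent back-door arc(s) into Z.
size 0: {}; under {} Z still reaches {E,F} ∋ E.
size 1: {A}, {F}; under {A} Z still reaches {E,F} ∋ E.
size 2: {A,F}; under {A,F} Z still reaches {E} ∋ E.
Z↔E cannot be blocked by any observed set — no back-door set.

Z→E: no observed back-door set.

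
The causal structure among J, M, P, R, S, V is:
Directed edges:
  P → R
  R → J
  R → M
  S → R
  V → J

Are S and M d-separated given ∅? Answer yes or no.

No — S and M are d-connected given ∅.

Bayes-Ball from S | ∅ reaches {J,M,R}.
M ∈ reach(S|∅) ⇒ S ⊥̸ M | ∅.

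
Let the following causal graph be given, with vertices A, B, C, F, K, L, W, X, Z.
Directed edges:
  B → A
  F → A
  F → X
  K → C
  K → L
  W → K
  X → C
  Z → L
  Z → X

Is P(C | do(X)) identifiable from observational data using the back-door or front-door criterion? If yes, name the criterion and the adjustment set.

desc(X)\{X}={C}; candidates ⊆ {A,B,F,K,L,W,Z}.
∅: X⊥C given ∅ in G with X→· removed — back-door holds.
P(C|do(X)) = P(C|X) — no adjustment needed.

P(C|do(X)): backdoor, adjust for ∅.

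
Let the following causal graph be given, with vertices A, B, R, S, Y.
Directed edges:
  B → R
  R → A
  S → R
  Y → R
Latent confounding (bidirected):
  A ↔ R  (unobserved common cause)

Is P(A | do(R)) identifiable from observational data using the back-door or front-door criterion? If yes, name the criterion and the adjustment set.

desc(R)\{R}={A}; candidates ⊆ {B,S,Y}.
R↔A: latent back-door arc(s) into R.
size 0: {}; under {} R still reaches {A,B,S,Y} ∋ A.
size 1: {B}, {S}, {Y}; under {B} R still reaches {A,S,Y} ∋ A.
size 2: {B,S}, {B,Y}, {S,Y}; under {B,S} R still reaches {A,Y} ∋ A.
R↔A cannot be blocked by any observed set — no back-door set.
No mediator lies on a directed R→…→A path.
Neither criterion identifies P(A|do(R)) in this graph.

P(A|do(R)): not identifiable (no BD/FD set).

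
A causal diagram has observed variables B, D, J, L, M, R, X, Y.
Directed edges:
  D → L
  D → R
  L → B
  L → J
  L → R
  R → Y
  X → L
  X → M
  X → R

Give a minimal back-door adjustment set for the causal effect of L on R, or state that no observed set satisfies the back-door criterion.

desc(L)\{L}={B,J,R,Y}; candidates ⊆ {D,M,X}.
size 0: {}; under {} L still reaches {D,M,R,X,Y} ∋ R.
size 1: {D}, {M}, {X}; under {D} L still reaches {M,R,X,Y} ∋ R.
{D,X}: L⊥R given {D,X} in G with L→· removed — back-door holds.

L→R: minimal back-door set {D, X}.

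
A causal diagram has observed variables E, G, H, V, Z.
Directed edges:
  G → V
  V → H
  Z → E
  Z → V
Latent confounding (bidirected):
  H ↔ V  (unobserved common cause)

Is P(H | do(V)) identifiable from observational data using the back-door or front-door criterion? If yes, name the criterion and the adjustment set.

P(H|do(V)): not identifiable (no BD/FD set).

desc(V)\{V}={H}; candidates ⊆ {E,G,Z}.
V↔H: latent back-door arc(s) into V.
size 0: {}; under {} V still reaches {E,G,H,Z} ∋ H.
size 1: {E}, {G}, {Z}; under {E} V still reaches {G,H,Z} ∋ H.
size 2: {E,G}, {E,Z}, {G,Z}; under {E,G} V still reaches {H,Z} ∋ H.
V↔H cannot be blocked by any observed set — no back-door set.
No mediator lies on a directed V→…→H path.
Neither criterion identifies P(H|do(V)) in this graph.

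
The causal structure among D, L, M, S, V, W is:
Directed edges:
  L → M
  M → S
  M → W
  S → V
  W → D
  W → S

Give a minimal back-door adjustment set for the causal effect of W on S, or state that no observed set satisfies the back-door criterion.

W→S: minimal back-door set {M}.

desc(W)\{W}={D,S,V}; candidates ⊆ {L,M}.
size 0: {}; under {} W still reaches {L,M,S,V} ∋ S.
{M}: W⊥S given {M} in G with W→· removed — back-door holds.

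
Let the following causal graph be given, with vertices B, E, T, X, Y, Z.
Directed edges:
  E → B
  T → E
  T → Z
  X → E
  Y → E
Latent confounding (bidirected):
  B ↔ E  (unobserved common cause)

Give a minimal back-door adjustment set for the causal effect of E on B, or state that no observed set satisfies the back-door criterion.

desc(E)\{E}={B}; candidates ⊆ {T,X,Y,Z}.
E↔B: latent back-door arc(s) into E.
size 0: {}; under {} E still reaches {B,T,X,Y,Z} ∋ B.
size 1: {T}, {X}, {Y} …(+1); under {T} E still reaches {B,X,Y} ∋ B.
size 2: {T,X}, {T,Y}, {T,Z} …(+3); under {T,X} E still reaches {B,Y} ∋ B.
E↔B cannot be blocked by any observed set — no back-door set.

E→B: no observed back-door set.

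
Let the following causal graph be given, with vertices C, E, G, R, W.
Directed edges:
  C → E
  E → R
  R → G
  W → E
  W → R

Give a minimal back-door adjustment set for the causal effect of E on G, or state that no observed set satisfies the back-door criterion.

E→G: minimal back-door set {W}.

desc(E)\{E}={G,R}; candidates ⊆ {C,W}.
size 0: {}; under {} E still reaches {C,G,R,W} ∋ G.
{W}: E⊥G given {W} in G with E→· removed — back-door holds.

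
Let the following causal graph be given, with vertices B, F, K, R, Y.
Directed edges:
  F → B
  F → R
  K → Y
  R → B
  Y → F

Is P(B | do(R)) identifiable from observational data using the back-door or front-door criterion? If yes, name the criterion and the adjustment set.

P(B|do(R)): backdoor, adjust for {F}.

desc(R)\{R}={B}; candidates ⊆ {F,K,Y}.
size 0: {}; under {} R still reaches {B,F,K,Y} ∋ B.
{F}: R⊥B given {F} in G with R→· removed — back-door holds.
P(B|do(R)) = Σ_{F} P(B|R,F)·P(F).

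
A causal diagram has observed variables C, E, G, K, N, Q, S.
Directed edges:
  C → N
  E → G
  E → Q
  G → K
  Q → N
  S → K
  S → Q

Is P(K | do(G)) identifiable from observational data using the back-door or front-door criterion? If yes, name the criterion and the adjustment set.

P(K|do(G)): backdoor, adjust for ∅.

desc(G)\{G}={K}; candidates ⊆ {C,E,N,Q,S}.
∅: G⊥K given ∅ in G with G→· removed — back-door holds.
P(K|do(G)) = P(K|G) — no adjustment needed.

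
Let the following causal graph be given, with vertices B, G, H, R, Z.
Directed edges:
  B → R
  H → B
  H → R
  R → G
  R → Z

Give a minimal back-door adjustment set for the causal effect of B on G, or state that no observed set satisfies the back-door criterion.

B→G: minimal back-door set {H}.

desc(B)\{B}={G,R,Z}; candidates ⊆ {H}.
size 0: {}; under {} B still reaches {G,H,R,Z} ∋ G.
{H}: B⊥G given {H} in G with B→· removed — back-door holds.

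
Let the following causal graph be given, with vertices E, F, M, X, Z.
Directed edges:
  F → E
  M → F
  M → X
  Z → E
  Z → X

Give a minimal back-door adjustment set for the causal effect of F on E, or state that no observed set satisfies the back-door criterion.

F→E: minimal back-door set ∅.

desc(F)\{F}={E}; candidates ⊆ {M,X,Z}.
∅: F⊥E given ∅ in G with F→· removed — back-door holds.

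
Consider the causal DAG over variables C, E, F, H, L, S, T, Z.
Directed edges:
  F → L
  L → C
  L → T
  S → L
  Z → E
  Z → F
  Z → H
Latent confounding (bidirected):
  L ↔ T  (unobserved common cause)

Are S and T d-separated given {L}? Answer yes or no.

No — S and T are d-connected given {L}.

Bayes-Ball from S | {L} reaches {E,F,H,T,Z}.
T ∈ reach(S|{L}) ⇒ S ⊥̸ T | {L}.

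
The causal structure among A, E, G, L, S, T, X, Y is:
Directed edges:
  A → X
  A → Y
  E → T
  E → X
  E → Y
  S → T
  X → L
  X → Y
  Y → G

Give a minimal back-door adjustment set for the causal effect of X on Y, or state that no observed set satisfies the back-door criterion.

X→Y: minimal back-door set {A, E}.

desc(X)\{X}={G,L,Y}; candidates ⊆ {A,E,S,T}.
size 0: {}; under {} X still reaches {A,E,G,T,Y} ∋ Y.
size 1: {A}, {E}, {S} …(+1); under {A} X still reaches {E,G,T,Y} ∋ Y.
{A,E}: X⊥Y given {A,E} in G with X→· removed — back-door holds.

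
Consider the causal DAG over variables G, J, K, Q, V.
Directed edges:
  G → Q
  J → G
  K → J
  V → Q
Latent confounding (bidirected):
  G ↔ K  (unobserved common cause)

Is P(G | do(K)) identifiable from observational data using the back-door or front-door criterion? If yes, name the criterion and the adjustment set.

desc(K)\{K}={G,J,Q}; candidates ⊆ {V}.
K↔G: latent back-door arc(s) into K.
size 0: {}; under {} K still reaches {G,Q} ∋ G.
size 1: {V}; under {V} K still reaches {G,Q} ∋ G.
K↔G cannot be blocked by any observed set — no back-door set.
{J}: (i) intercepts every directed K→G path; (ii) no back-door K→{J}; (iii) {K} blocks every back-door {J}→G. Front-door holds.
P(G|do(K)) = Σ_{J} P(J|K) Σ_{K'} P(G|J,K')P(K').

P(G|do(K)): frontdoor, adjust for {J}.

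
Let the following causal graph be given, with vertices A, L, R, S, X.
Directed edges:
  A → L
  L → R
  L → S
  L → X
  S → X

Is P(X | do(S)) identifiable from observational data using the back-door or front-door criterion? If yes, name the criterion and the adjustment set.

P(X|do(S)): backdoor, adjust for {L}.

desc(S)\{S}={X}; candidates ⊆ {A,L,R}.
size 0: {}; under {} S still reaches {A,L,R,X} ∋ X.
{L}: S⊥X given {L} in G with S→· removed — back-door holds.
P(X|do(S)) = Σ_{L} P(X|S,L)·P(L).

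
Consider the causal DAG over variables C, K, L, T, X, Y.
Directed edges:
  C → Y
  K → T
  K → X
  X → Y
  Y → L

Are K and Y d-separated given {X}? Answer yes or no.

Bayes-Ball from K | {X} reaches {T}.
Y ∉ reach(K|{X}) ⇒ K ⊥ Y | {X}.

Yes — K ⊥ Y | {X}.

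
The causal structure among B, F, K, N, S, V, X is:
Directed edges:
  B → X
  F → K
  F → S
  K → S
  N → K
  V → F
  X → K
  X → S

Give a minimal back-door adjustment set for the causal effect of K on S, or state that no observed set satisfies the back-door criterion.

K→S: minimal back-door set {F, X}.

desc(K)\{K}={S}; candidates ⊆ {B,F,N,V,X}.
size 0: {}; under {} K still reaches {B,F,N,S,V,X} ∋ S.
size 1: {B}, {F}, {N} …(+2); under {B} K still reaches {F,N,S,V,X} ∋ S.
{F,X}: K⊥S given {F,X} in G with K→· removed — back-door holds.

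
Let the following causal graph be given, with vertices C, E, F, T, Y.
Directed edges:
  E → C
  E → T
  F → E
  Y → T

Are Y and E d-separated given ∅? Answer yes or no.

Bayes-Ball from Y | ∅ reaches {T}.
E ∉ reach(Y|∅) ⇒ Y ⊥ E | ∅.

Yes — Y ⊥ E | ∅.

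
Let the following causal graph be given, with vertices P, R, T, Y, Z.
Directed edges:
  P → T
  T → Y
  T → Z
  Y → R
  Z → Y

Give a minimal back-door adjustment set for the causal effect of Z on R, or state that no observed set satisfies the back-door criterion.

desc(Z)\{Z}={R,Y}; candidates ⊆ {P,T}.
size 0: {}; under {} Z still reaches {P,R,T,Y} ∋ R.
{T}: Z⊥R given {T} in G with Z→· removed — back-door holds.

Z→R: minimal back-door set {T}.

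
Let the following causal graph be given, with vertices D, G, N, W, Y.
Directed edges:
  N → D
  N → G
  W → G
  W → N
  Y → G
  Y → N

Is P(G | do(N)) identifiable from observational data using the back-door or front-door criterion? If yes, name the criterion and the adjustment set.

P(G|do(N)): backdoor, adjust for {W, Y}.

desc(N)\{N}={D,G}; candidates ⊆ {W,Y}.
size 0: {}; under {} N still reaches {G,W,Y} ∋ G.
size 1: {W}, {Y}; under {W} N still reaches {G,Y} ∋ G.
{W,Y}: N⊥G given {W,Y} in G with N→· removed — back-door holds.
P(G|do(N)) = Σ_{W,Y} P(G|N,W,Y)·P(W,Y).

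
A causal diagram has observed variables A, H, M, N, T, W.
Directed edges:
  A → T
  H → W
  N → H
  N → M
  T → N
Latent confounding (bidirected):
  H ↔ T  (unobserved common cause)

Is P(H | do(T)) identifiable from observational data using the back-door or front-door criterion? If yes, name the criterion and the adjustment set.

P(H|do(T)): frontdoor, adjust for {N}.

desc(T)\{T}={H,M,N,W}; candidates ⊆ {A}.
T↔H: latent back-door arc(s) into T.
size 0: {}; under {} T still reaches {A,H,W} ∋ H.
size 1: {A}; under {A} T still reaches {H,W} ∋ H.
T↔H cannot be blocked by any observed set — no back-door set.
{N}: (i) intercepts every directed T→H path; (ii) no back-door T→{N}; (iii) {T} blocks every back-door {N}→H. Front-door holds.
P(H|do(T)) = Σ_{N} P(N|T) Σ_{T'} P(H|N,T')P(T').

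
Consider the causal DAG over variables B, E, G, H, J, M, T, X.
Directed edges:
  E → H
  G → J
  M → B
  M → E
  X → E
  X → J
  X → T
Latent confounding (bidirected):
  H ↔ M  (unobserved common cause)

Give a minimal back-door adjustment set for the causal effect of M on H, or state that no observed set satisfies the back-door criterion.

desc(M)\{M}={B,E,H}; candidates ⊆ {G,J,T,X}.
M↔H: latent back-door arc(s) into M.
size 0: {}; under {} M still reaches {H} ∋ H.
size 1: {G}, {J}, {T} …(+1); under {G} M still reaches {H} ∋ H.
size 2: {G,J}, {G,T}, {G,X} …(+3); under {G,J} M still reaches {H} ∋ H.
M↔H cannot be blocked by any observed set — no back-door set.

M→H: no observed back-door set.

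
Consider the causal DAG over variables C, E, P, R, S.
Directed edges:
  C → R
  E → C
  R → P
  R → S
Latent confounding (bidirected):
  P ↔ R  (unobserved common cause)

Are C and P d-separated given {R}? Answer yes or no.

No — C and P are d-connected given {R}.

Bayes-Ball from C | {R} reaches {E,P}.
P ∈ reach(C|{R}) ⇒ C ⊥̸ P | {R}.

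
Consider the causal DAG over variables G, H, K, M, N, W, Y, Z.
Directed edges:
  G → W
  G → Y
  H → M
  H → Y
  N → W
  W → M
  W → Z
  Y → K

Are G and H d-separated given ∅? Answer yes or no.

Bayes-Ball from G | ∅ reaches {K,M,W,Y,Z}.
H ∉ reach(G|∅) ⇒ G ⊥ H | ∅.

Yes — G ⊥ H | ∅.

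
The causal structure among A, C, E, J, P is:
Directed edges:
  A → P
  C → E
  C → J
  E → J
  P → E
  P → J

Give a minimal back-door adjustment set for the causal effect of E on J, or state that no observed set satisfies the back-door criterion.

E→J: minimal back-door set {C, P}.

desc(E)\{E}={J}; candidates ⊆ {A,C,P}.
size 0: {}; under {} E still reaches {A,C,J,P} ∋ J.
size 1: {A}, {C}, {P}; under {A} E still reaches {C,J,P} ∋ J.
{C,P}: E⊥J given {C,P} in G with E→· removed — back-door holds.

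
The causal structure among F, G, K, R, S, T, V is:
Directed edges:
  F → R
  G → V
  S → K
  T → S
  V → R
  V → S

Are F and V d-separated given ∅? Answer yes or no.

Yes — F ⊥ V | ∅.

Bayes-Ball from F | ∅ reaches {R}.
V ∉ reach(F|∅) ⇒ F ⊥ V | ∅.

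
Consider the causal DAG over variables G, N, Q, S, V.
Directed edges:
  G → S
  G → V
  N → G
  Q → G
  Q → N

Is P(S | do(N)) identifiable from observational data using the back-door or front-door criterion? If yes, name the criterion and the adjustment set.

desc(N)\{N}={G,S,V}; candidates ⊆ {Q}.
size 0: {}; under {} N still reaches {G,Q,S,V} ∋ S.
{Q}: N⊥S given {Q} in G with N→· removed — back-door holds.
P(S|do(N)) = Σ_{Q} P(S|N,Q)·P(Q).

P(S|do(N)): backdoor, adjust for {Q}.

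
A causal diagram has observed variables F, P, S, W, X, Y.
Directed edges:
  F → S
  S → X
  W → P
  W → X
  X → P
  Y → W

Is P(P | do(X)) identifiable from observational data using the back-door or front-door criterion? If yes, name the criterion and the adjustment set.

P(P|do(X)): backdoor, adjust for {W}.

desc(X)\{X}={P}; candidates ⊆ {F,S,W,Y}.
size 0: {}; under {} X still reaches {F,P,S,W,Y} ∋ P.
{W}: X⊥P given {W} in G with X→· removed — back-door holds.
P(P|do(X)) = Σ_{W} P(P|X,W)·P(W).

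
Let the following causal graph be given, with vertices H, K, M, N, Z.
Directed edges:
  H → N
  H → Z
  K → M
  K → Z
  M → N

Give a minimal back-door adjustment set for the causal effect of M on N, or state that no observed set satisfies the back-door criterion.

M→N: minimal back-door set ∅.

desc(M)\{M}={N}; candidates ⊆ {H,K,Z}.
∅: M⊥N given ∅ in G with M→· removed — back-door holds.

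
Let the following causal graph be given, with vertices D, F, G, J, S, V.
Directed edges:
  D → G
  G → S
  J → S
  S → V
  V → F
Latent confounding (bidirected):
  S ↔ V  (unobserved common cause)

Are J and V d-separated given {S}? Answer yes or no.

Bayes-Ball from J | {S} reaches {D,F,G,V}.
V ∈ reach(J|{S}) ⇒ J ⊥̸ V | {S}.

No — J and V are d-connected given {S}.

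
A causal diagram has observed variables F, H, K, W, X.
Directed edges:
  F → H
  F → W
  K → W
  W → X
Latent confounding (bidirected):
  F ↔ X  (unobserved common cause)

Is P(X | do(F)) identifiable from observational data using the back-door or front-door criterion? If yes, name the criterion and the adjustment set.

desc(F)\{F}={H,W,X}; candidates ⊆ {K}.
F↔X: latent back-door arc(s) into F.
size 0: {}; under {} F still reaches {X} ∋ X.
size 1: {K}; under {K} F still reaches {X} ∋ X.
F↔X cannot be blocked by any observed set — no back-door set.
{W}: (i) intercepts every directed F→X path; (ii) no back-door F→{W}; (iii) {F} blocks every back-door {W}→X. Front-door holds.
P(X|do(F)) = Σ_{W} P(W|F) Σ_{F'} P(X|W,F')P(F').

P(X|do(F)): frontdoor, adjust for {W}.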